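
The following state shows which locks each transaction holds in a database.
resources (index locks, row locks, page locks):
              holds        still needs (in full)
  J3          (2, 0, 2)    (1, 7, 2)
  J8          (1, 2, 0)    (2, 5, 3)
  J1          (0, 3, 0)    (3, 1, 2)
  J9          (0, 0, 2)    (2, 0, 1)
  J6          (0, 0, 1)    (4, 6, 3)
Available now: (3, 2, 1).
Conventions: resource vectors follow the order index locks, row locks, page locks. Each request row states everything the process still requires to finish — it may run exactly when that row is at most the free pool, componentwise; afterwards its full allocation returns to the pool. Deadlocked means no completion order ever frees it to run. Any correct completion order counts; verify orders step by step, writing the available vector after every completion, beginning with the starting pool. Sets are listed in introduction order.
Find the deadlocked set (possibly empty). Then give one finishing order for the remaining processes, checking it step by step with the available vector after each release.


Nothing here is deadlocked.
Key observation: beginning at J9, releases accumulate fast enough that every process eventually fits.
A valid finishing order for the others: J9, J1, J8, J6, J3. Step-by-step check:
  pool = (3, 2, 1)
  J9 needs (2, 0, 1) <= (3, 2, 1) -> finishes; pool += (0, 0, 2) = (3, 2, 3)
  J1 needs (3, 1, 2) <= (3, 2, 3) -> finishes; pool += (0, 3, 0) = (3, 5, 3)
  J8 needs (2, 5, 3) <= (3, 5, 3) -> finishes; pool += (1, 2, 0) = (4, 7, 3)
  J6 needs (4, 6, 3) <= (4, 7, 3) -> finishes; pool += (0, 0, 1) = (4, 7, 4)
  J3 needs (1, 7, 2) <= (4, 7, 4) -> finishes; pool += (2, 0, 2) = (6, 7, 6)


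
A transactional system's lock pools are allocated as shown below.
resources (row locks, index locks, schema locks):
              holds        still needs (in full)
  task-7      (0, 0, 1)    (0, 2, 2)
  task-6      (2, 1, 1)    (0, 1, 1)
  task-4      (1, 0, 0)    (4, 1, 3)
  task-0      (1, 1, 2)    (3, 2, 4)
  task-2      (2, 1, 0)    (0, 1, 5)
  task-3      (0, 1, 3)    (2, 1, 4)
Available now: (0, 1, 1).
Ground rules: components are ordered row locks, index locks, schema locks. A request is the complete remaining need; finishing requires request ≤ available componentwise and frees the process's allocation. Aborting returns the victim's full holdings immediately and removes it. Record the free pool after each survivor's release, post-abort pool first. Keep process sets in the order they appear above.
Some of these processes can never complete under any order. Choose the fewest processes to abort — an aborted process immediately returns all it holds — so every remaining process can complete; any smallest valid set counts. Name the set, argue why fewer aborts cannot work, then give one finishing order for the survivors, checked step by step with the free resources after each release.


Minimum abort set: task-0.
Key observation: task-2 could never have finished before the abort; with (1, 1, 2) returned by task-0, it fits at step 3.
Minimality: the empty abort set fails — the state is deadlocked as it stands.
Survivors finish in the order: task-6, task-7, task-2, task-4, task-3. Walking it through (pool after the aborts first):
  pool = (1, 2, 3)
  run task-6 (needs (0, 1, 1), free (1, 2, 3)); after release of (2, 1, 1) the pool is (3, 3, 4)
  run task-7 (needs (0, 2, 2), free (3, 3, 4)); after release of (0, 0, 1) the pool is (3, 3, 5)
  run task-2 (needs (0, 1, 5), free (3, 3, 5)); after release of (2, 1, 0) the pool is (5, 4, 5)
  run task-4 (needs (4, 1, 3), free (5, 4, 5)); after release of (1, 0, 0) the pool is (6, 4, 5)
  run task-3 (needs (2, 1, 4), free (6, 4, 5)); after release of (0, 1, 3) the pool is (6, 5, 8)


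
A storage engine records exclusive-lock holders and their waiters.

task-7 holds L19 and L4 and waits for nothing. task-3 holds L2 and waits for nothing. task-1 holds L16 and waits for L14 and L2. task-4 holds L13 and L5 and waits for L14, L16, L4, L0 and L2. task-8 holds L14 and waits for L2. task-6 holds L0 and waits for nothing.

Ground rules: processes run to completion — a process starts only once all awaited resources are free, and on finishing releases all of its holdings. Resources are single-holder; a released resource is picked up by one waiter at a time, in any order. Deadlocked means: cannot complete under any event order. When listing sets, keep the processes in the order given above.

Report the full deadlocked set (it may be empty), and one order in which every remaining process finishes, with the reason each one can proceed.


Nothing here is deadlocked.
Key observation: the waits form no ring: some process can always run, and its releases unblock the others one by one.
A valid finishing order for the others: task-3, task-8, task-6, task-7, task-1, task-4.
Walking it through:
  task-3 waits on nothing -> runs at once and releases L2
  task-8 waits on L2 — all released -> runs and releases L14
  task-6 waits on nothing -> runs at once and releases L0
  task-7 waits on nothing -> runs at once and releases L19 and L4
  task-1 waits on L14 and L2 — all released -> runs and releases L16
  task-4 waits on L14, L16, L4, L0 and L2 — all released -> runs and releases L13 and L5


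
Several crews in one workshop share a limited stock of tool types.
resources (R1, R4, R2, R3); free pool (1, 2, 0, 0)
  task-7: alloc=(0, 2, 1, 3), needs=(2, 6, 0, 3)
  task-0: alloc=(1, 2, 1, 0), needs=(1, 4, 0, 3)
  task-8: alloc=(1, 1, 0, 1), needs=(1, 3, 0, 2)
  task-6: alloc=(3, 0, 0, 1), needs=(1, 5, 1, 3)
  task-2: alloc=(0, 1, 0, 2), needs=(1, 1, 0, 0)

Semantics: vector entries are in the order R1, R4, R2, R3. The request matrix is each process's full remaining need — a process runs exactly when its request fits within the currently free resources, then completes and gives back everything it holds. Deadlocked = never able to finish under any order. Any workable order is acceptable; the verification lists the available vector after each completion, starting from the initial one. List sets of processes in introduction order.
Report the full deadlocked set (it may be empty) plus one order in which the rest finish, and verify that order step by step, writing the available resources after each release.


The deadlocked set is empty.
Key observation: there is always a runnable process — task-2 first — so the state unwinds completely.
The rest can finish in the order task-2, task-8, task-0, task-7, task-6. Walking it through:
  pool = (1, 2, 0, 0)
  run task-2 (needs (1, 1, 0, 0), free (1, 2, 0, 0)); after release of (0, 1, 0, 2) the pool is (1, 3, 0, 2)
  run task-8 (needs (1, 3, 0, 2), free (1, 3, 0, 2)); after release of (1, 1, 0, 1) the pool is (2, 4, 0, 3)
  run task-0 (needs (1, 4, 0, 3), free (2, 4, 0, 3)); after release of (1, 2, 1, 0) the pool is (3, 6, 1, 3)
  run task-7 (needs (2, 6, 0, 3), free (3, 6, 1, 3)); after release of (0, 2, 1, 3) the pool is (3, 8, 2, 6)
  run task-6 (needs (1, 5, 1, 3), free (3, 8, 2, 6)); after release of (3, 0, 0, 1) the pool is (6, 8, 2, 7)


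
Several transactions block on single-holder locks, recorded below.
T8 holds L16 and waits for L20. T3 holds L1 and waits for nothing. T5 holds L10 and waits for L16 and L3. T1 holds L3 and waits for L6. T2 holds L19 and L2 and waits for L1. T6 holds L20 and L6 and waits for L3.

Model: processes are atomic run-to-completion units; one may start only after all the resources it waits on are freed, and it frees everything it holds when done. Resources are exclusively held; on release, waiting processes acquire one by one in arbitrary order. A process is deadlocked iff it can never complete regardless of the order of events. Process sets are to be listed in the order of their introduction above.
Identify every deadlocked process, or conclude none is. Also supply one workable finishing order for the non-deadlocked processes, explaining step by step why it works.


The deadlocked set is T8, T5, T1 and T6.
Key observation: the wait chain closes on itself along T6 -> T1 -> T6; T8 and T5 wait into the deadlock from upstream.
The rest can finish in the order T3, T2.
Walking it through:
  T3 waits on nothing -> runs at once and releases L1
  T2 waits on L1 — all released -> runs and releases L19 and L2


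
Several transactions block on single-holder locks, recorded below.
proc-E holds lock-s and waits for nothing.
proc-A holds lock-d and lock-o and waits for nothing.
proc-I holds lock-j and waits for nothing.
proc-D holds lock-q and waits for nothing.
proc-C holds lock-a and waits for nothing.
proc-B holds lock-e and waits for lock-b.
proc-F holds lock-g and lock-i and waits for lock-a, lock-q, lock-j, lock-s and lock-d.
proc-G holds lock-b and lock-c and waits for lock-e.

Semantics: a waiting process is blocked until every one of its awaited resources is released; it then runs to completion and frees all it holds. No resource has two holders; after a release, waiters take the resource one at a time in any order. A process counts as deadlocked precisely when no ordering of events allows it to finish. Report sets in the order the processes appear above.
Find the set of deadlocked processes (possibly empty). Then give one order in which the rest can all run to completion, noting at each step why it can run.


The deadlocked set is proc-B and proc-G.
Key observation: along proc-B -> proc-G -> proc-B, each member waits on what the next one holds — a deadlock; no other process is dragged down with it.
One completion order for the rest: proc-C, proc-D, proc-A, proc-I, proc-E, proc-F.
Step-by-step check:
  proc-C waits on nothing -> runs at once and releases lock-a
  proc-D waits on nothing -> runs at once and releases lock-q
  proc-A waits on nothing -> runs at once and releases lock-d and lock-o
  proc-I waits on nothing -> runs at once and releases lock-j
  proc-E waits on nothing -> runs at once and releases lock-s
  run proc-F (all its waits — lock-a, lock-q, lock-j, lock-s and lock-d — are resolved); releases lock-g and lock-i


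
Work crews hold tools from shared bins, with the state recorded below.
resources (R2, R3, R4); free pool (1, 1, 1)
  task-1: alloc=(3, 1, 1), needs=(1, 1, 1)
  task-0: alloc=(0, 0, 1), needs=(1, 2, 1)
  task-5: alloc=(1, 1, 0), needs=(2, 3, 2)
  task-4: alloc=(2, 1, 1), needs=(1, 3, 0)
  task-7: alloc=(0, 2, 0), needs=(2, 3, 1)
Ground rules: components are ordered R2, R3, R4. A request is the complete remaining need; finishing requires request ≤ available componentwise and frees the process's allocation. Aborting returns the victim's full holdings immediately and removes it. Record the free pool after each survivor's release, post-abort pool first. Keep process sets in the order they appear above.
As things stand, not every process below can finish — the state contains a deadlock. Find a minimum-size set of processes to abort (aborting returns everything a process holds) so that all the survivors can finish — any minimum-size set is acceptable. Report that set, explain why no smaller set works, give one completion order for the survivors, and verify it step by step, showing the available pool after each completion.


Abort task-4.
Key observation: before aborting task-4, task-7 was permanently blocked — no order could ever run it; afterwards it completes at step 3.
Minimality: the empty abort set fails — the state is deadlocked as it stands.
One survivor order: task-1, task-0, task-7, task-5. Check, step by step (post-abort pool first):
  pool = (3, 2, 2)
  task-1: need (1, 1, 1) fits (3, 2, 2); releases (3, 1, 1), pool now (6, 3, 3)
  task-0: need (1, 2, 1) fits (6, 3, 3); releases (0, 0, 1), pool now (6, 3, 4)
  task-7: need (2, 3, 1) fits (6, 3, 4); releases (0, 2, 0), pool now (6, 5, 4)
  task-5: need (2, 3, 2) fits (6, 5, 4); releases (1, 1, 0), pool now (7, 6, 4)


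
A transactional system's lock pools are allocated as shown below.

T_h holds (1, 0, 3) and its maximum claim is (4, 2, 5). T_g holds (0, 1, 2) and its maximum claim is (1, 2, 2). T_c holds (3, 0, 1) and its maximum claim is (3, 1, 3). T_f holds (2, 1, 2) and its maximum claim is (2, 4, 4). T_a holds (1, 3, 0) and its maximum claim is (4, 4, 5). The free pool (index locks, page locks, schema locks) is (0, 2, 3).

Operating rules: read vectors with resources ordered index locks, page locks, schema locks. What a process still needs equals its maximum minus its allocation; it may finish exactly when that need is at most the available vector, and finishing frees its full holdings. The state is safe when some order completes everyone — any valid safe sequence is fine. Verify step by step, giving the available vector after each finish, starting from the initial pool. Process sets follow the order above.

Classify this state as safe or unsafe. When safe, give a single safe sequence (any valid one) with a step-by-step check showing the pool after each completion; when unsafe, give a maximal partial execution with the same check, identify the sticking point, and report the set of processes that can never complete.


SAFE, for example via the order T_c, T_g, T_f, T_h, T_a.
Key observation: reading the order forward, T_f is the first process whose need (0, 3, 2) meets the free pool (3, 3, 6) exactly on a resource it requests.
Step-by-step check:
  pool = (0, 2, 3)
  T_c: need (0, 1, 2) fits (0, 2, 3); releases (3, 0, 1), pool now (3, 2, 4)
  T_g: need (1, 1, 0) fits (3, 2, 4); releases (0, 1, 2), pool now (3, 3, 6)
  T_f: need (0, 3, 2) fits (3, 3, 6); releases (2, 1, 2), pool now (5, 4, 8)
  T_h: need (3, 2, 2) fits (5, 4, 8); releases (1, 0, 3), pool now (6, 4, 11)
  T_a: need (3, 1, 5) fits (6, 4, 11); releases (1, 3, 0), pool now (7, 7, 11)


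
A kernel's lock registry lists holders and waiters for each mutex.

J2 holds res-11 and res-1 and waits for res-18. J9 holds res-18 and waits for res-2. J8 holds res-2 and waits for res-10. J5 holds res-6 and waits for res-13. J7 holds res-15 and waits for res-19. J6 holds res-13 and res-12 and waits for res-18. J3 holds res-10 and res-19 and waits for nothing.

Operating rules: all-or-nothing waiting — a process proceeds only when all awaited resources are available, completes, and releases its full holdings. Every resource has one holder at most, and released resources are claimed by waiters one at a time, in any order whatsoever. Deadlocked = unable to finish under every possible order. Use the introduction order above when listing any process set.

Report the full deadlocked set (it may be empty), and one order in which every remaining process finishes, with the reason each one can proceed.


Nothing here is deadlocked.
Key observation: the waits form no ring: some process can always run, and its releases unblock the others one by one.
The rest can finish in the order J3, J8, J9, J7, J6, J2, J5.
Check, step by step:
  J3 waits on nothing -> runs at once and releases res-10 and res-19
  J8: everything it awaited (res-10) is free; runs, freeing res-2
  J9: everything it awaited (res-2) is free; runs, freeing res-18
  J7: everything it awaited (res-19) is free; runs, freeing res-15
  J6: everything it awaited (res-18) is free; runs, freeing res-13 and res-12
  J2: everything it awaited (res-18) is free; runs, freeing res-11 and res-1
  J5: everything it awaited (res-13) is free; runs, freeing res-6


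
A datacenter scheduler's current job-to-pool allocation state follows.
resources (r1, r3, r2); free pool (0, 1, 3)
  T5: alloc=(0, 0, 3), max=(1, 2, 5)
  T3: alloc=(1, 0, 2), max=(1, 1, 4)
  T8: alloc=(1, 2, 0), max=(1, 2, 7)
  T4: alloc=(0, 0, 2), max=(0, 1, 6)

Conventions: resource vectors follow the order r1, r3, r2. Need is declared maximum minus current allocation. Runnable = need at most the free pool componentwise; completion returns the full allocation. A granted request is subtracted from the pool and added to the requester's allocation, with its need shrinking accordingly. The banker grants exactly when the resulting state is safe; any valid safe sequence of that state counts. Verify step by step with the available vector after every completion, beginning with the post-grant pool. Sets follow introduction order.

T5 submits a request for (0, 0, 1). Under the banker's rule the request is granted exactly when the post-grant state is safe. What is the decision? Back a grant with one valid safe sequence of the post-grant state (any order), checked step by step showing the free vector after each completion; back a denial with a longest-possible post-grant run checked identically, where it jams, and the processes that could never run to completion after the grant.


DENY: after the grant no complete ordering would exist.
Key observation: after T3, T4 the pool peaks at (1, 1, 6), and each blocked process is short somewhere: T5 on r3; T8 on r2.
On the post-grant state, T3, T4 is a maximal run — nothing extends it. Check, step by step:
  pool = (0, 1, 2)
  T3 needs (0, 1, 2) <= (0, 1, 2) -> finishes; pool += (1, 0, 2) = (1, 1, 4)
  T4 needs (0, 1, 4) <= (1, 1, 4) -> finishes; pool += (0, 0, 2) = (1, 1, 6)
  T5 cannot run: need (1, 2, 1) vs free (1, 1, 6) (insufficient r3)
  T8 cannot run: need (0, 0, 7) vs free (1, 1, 6) (insufficient r2)
Had the request been granted, T5 and T8 could never finish.


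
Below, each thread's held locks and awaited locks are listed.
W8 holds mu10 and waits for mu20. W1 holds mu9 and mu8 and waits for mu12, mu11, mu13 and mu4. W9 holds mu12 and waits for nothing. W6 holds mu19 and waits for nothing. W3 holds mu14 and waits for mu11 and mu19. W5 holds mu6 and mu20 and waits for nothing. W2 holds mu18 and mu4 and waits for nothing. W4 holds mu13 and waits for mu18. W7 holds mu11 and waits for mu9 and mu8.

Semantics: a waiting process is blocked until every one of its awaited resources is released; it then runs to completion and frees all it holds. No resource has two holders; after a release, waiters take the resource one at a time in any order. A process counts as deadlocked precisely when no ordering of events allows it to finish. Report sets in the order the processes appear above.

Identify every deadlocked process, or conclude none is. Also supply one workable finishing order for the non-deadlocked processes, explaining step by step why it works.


The deadlocked set is W1, W3 and W7.
Key observation: along W1 -> W7 -> W1, each member waits on what the next one holds — a deadlock; W3 waits into the deadlock from upstream.
A valid finishing order for the others: W5, W2, W4, W9, W6, W8.
Walking it through:
  W5: no waits; runs immediately, freeing mu6 and mu20
  W2: no waits; runs immediately, freeing mu18 and mu4
  W4: everything it awaited (mu18) is free; runs, freeing mu13
  W9: no waits; runs immediately, freeing mu12
  W6: no waits; runs immediately, freeing mu19
  W8: everything it awaited (mu20) is free; runs, freeing mu10


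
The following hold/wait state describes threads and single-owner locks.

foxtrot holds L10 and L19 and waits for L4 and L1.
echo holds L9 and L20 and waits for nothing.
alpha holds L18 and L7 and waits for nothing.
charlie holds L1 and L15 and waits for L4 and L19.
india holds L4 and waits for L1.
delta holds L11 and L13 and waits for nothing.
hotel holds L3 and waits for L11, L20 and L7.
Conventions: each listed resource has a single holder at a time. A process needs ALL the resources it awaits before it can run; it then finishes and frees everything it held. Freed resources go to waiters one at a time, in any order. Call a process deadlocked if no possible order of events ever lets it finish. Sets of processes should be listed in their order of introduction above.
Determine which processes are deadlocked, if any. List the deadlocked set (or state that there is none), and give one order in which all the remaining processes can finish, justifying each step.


The deadlocked set is foxtrot, charlie and india.
Key observation: the loop foxtrot -> charlie -> foxtrot blocks itself forever; india is caught in further circular waits.
One completion order for the rest: alpha, delta, echo, hotel.
Verifying each step:
  alpha: no waits; runs immediately, freeing L18 and L7
  delta: no waits; runs immediately, freeing L11 and L13
  echo: no waits; runs immediately, freeing L9 and L20
  hotel: everything it awaited (L11, L20 and L7) is free; runs, freeing L3


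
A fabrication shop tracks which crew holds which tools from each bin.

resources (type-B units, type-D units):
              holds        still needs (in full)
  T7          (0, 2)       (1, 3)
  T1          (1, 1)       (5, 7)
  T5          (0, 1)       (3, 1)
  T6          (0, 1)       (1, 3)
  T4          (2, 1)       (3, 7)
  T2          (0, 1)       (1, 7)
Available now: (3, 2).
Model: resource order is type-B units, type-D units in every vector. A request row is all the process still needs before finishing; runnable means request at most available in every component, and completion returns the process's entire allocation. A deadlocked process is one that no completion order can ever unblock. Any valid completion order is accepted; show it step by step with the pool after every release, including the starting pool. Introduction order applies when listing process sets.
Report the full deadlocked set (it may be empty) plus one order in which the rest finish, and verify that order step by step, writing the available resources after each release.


The deadlocked set is T1, T4 and T2.
Key observation: the pool after T5, T7, T6 is (3, 6); every surviving request exceeds it in type-D units, so progress ends there.
One completion order for the rest: T5, T7, T6. Verifying each step:
  pool = (3, 2)
  T5 needs (3, 1) <= (3, 2) -> finishes; pool += (0, 1) = (3, 3)
  T7 needs (1, 3) <= (3, 3) -> finishes; pool += (0, 2) = (3, 5)
  T6 needs (1, 3) <= (3, 5) -> finishes; pool += (0, 1) = (3, 6)
The stuck group stays short no matter what:
  T1 cannot run: need (5, 7) vs free (3, 6) (insufficient type-B units and type-D units)
  T4 cannot run: need (3, 7) vs free (3, 6) (insufficient type-D units)
  T2 cannot run: need (1, 7) vs free (3, 6) (insufficient type-D units)


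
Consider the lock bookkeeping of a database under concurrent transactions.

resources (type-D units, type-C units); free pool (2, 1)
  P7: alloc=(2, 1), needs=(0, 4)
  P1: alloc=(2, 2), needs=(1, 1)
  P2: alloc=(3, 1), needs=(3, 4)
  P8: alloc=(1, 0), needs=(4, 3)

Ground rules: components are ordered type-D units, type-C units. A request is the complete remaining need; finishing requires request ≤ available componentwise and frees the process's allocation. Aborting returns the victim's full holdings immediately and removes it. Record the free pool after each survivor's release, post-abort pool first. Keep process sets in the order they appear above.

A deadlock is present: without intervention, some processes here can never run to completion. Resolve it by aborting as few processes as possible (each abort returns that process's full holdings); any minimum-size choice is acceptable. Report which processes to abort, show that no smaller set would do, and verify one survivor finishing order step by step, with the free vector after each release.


Minimum abort set: P7.
Key observation: before aborting P7, P2 was permanently blocked — no order could ever run it; afterwards it completes at step 3.
Why nothing smaller works: aborting no one leaves the state deadlocked as given.
Survivors finish in the order: P1, P8, P2. Verifying each step (pool after the aborts first):
  pool = (4, 2)
  run P1 (needs (1, 1), free (4, 2)); after release of (2, 2) the pool is (6, 4)
  run P8 (needs (4, 3), free (6, 4)); after release of (1, 0) the pool is (7, 4)
  run P2 (needs (3, 4), free (7, 4)); after release of (3, 1) the pool is (10, 5)


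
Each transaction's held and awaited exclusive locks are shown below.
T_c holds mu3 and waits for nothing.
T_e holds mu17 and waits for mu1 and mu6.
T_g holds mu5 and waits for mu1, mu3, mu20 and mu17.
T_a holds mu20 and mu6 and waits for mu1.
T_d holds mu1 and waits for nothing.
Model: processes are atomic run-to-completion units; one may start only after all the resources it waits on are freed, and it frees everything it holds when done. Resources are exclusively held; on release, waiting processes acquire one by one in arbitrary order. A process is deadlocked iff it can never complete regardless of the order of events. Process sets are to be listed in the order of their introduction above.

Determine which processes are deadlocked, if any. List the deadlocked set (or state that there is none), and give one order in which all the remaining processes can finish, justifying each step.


The deadlocked set is empty.
Key observation: the wait relation is loop-free; peeling off processes with no waits unwinds the whole state.
One completion order for the rest: T_d, T_a, T_e, T_c, T_g.
Check, step by step:
  run T_d (it waits on nothing); releases mu1
  T_a: everything it awaited (mu1) is free; runs, freeing mu20 and mu6
  T_e: everything it awaited (mu1 and mu6) is free; runs, freeing mu17
  run T_c (it waits on nothing); releases mu3
  T_g: everything it awaited (mu1, mu3, mu20 and mu17) is free; runs, freeing mu5


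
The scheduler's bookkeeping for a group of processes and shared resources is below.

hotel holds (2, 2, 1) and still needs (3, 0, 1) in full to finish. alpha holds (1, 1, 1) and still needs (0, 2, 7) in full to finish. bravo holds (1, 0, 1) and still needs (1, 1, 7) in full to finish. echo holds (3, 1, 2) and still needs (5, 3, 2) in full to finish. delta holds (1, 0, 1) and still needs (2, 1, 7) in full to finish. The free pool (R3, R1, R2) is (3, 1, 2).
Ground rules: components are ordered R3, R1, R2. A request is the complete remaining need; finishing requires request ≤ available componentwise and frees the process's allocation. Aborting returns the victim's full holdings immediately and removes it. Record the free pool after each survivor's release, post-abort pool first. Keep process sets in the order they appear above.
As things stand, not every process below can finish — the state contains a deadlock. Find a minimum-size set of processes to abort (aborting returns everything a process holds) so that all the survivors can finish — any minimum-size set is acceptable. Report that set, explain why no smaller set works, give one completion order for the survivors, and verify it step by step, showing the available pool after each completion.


Minimum abort set: alpha and delta.
Key observation: before aborting alpha and delta, bravo was permanently blocked — no order could ever run it; afterwards it completes at step 3.
Why nothing smaller works — every single abort fails: hotel alone leaves alpha blocked (short on R2); alpha alone leaves bravo blocked (short on R2); bravo alone leaves alpha blocked (short on R2); echo alone leaves alpha blocked (short on R2); delta alone leaves alpha blocked (short on R2).
Survivors finish in the order: hotel, echo, bravo. Check, step by step (pool after the aborts first):
  pool = (5, 2, 4)
  hotel needs (3, 0, 1) <= (5, 2, 4) -> finishes; pool += (2, 2, 1) = (7, 4, 5)
  echo needs (5, 3, 2) <= (7, 4, 5) -> finishes; pool += (3, 1, 2) = (10, 5, 7)
  bravo needs (1, 1, 7) <= (10, 5, 7) -> finishes; pool += (1, 0, 1) = (11, 5, 8)


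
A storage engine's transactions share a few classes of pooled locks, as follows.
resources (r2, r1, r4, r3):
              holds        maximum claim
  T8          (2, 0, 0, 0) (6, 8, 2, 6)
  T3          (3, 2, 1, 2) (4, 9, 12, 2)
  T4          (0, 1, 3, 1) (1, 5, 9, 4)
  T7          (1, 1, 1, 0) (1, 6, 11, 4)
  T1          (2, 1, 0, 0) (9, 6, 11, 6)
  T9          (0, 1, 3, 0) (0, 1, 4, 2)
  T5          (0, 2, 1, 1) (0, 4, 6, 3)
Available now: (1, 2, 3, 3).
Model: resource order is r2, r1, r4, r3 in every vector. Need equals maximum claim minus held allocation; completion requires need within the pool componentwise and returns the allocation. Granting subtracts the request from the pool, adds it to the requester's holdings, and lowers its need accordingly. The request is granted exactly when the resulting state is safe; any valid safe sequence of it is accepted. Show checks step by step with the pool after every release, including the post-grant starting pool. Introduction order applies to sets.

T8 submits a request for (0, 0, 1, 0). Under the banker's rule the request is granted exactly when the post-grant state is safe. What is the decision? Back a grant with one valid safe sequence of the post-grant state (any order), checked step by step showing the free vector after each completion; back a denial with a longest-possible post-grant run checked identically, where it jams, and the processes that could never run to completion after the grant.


DENY — the pretend-granted state is unsafe.
Key observation: after T9, T5, T4 the pool peaks at (1, 6, 9, 5), and each blocked process is short somewhere: T8 on r2, r1, r3; T3 on r1, r4; T7 on r4; T1 on r2, r4, r3.
After a pretend grant, a maximal execution: T9, T5, T4 — then nothing else fits. Step-by-step check:
  pool = (1, 2, 2, 3)
  T9 needs (0, 0, 1, 2) <= (1, 2, 2, 3) -> finishes; pool += (0, 1, 3, 0) = (1, 3, 5, 3)
  T5 needs (0, 2, 5, 2) <= (1, 3, 5, 3) -> finishes; pool += (0, 2, 1, 1) = (1, 5, 6, 4)
  T4 needs (1, 4, 6, 3) <= (1, 5, 6, 4) -> finishes; pool += (0, 1, 3, 1) = (1, 6, 9, 5)
  blocked: T8 wants (4, 8, 1, 6), pool (1, 6, 9, 5) — not enough r2, r1 and r3
  blocked: T3 wants (1, 7, 11, 0), pool (1, 6, 9, 5) — not enough r1 and r4
  blocked: T7 wants (0, 5, 10, 4), pool (1, 6, 9, 5) — not enough r4
  blocked: T1 wants (7, 5, 11, 6), pool (1, 6, 9, 5) — not enough r2, r4 and r3
Processes that could never finish after the grant: T8, T3, T7 and T1.


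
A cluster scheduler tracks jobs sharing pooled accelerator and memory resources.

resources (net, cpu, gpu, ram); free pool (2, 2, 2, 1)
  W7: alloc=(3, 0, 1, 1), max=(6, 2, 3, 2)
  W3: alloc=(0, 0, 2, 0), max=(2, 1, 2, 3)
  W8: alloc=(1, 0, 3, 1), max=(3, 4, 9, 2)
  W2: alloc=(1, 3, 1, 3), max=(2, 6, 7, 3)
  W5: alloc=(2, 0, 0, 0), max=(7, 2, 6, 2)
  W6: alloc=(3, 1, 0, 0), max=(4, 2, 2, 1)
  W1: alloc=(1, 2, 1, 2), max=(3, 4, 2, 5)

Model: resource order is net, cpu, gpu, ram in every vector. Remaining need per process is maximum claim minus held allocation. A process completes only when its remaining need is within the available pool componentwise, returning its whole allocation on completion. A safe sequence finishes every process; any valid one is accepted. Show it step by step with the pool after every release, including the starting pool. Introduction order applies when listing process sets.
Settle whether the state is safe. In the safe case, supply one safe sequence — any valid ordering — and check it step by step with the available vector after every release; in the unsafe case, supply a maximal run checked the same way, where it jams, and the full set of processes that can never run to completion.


UNSAFE.
Key observation: after W6, W7 the pool peaks at (8, 3, 3, 2), and each blocked process is short somewhere: W3 on ram; W8 on cpu, gpu; W2 on gpu; W5 on gpu; W1 on ram.
Going as far as possible: W6, W7; after that, nothing fits. Step-by-step check:
  pool = (2, 2, 2, 1)
  run W6 (needs (1, 1, 2, 1), free (2, 2, 2, 1)); after release of (3, 1, 0, 0) the pool is (5, 3, 2, 1)
  run W7 (needs (3, 2, 2, 1), free (5, 3, 2, 1)); after release of (3, 0, 1, 1) the pool is (8, 3, 3, 2)
  W3 cannot run: need (2, 1, 0, 3) vs free (8, 3, 3, 2) (insufficient ram)
  W8 cannot run: need (2, 4, 6, 1) vs free (8, 3, 3, 2) (insufficient cpu and gpu)
  W2 cannot run: need (1, 3, 6, 0) vs free (8, 3, 3, 2) (insufficient gpu)
  W5 cannot run: need (5, 2, 6, 2) vs free (8, 3, 3, 2) (insufficient gpu)
  W1 cannot run: need (2, 2, 1, 3) vs free (8, 3, 3, 2) (insufficient ram)
Permanently blocked: W3, W8, W2, W5 and W1.


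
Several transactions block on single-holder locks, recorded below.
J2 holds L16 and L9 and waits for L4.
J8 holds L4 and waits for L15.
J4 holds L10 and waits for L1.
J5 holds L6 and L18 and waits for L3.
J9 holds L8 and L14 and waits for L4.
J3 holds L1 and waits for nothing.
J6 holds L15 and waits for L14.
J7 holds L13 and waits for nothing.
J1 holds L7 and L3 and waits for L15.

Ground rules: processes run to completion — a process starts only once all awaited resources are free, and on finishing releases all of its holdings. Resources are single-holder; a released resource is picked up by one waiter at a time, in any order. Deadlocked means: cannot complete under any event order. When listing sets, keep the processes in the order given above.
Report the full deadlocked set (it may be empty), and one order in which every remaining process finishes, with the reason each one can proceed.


Deadlocked: J2, J8, J5, J9, J6 and J1.
Key observation: the knot is the closed ring of waits J8 -> J6 -> J9 -> J8; J2, J5 and J1 wait into the deadlock from upstream.
The rest can finish in the order J3, J7, J4.
Check, step by step:
  J3: no waits; runs immediately, freeing L1
  J7: no waits; runs immediately, freeing L13
  J4: everything it awaited (L1) is free; runs, freeing L10


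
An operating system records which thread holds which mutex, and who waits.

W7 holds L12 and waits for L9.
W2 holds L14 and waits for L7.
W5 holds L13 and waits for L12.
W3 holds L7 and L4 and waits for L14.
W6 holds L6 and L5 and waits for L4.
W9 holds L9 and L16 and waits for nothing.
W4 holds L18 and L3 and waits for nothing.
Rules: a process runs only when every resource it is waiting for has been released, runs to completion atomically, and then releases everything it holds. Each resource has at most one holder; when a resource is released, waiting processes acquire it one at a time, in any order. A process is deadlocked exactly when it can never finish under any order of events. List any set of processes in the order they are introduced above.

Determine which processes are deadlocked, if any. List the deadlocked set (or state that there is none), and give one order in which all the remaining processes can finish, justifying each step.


Deadlocked: W2, W3 and W6.
Key observation: the cycle W2 -> W3 -> W2 can never break — each member waits on the next; W6 waits into the deadlock from upstream.
The rest can finish in the order W9, W4, W7, W5.
Step-by-step check:
  run W9 (it waits on nothing); releases L9 and L16
  run W4 (it waits on nothing); releases L18 and L3
  W7 waits on L9 — all released -> runs and releases L12
  W5 waits on L12 — all released -> runs and releases L13


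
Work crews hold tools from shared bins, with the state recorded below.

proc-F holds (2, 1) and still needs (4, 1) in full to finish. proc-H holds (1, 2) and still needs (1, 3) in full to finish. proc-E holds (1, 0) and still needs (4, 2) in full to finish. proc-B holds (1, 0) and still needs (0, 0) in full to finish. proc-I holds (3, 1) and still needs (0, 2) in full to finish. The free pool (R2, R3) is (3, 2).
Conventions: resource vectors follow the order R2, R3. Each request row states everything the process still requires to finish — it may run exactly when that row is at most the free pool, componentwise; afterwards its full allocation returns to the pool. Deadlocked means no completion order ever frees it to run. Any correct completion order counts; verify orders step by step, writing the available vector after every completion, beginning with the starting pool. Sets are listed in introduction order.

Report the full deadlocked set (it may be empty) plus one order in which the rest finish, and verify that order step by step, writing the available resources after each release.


No process is deadlocked.
Key observation: beginning at proc-I, releases accumulate fast enough that every process eventually fits.
A valid finishing order for the others: proc-I, proc-H, proc-E, proc-F, proc-B. Check, step by step:
  pool = (3, 2)
  proc-I: need (0, 2) fits (3, 2); releases (3, 1), pool now (6, 3)
  proc-H: need (1, 3) fits (6, 3); releases (1, 2), pool now (7, 5)
  proc-E: need (4, 2) fits (7, 5); releases (1, 0), pool now (8, 5)
  proc-F: need (4, 1) fits (8, 5); releases (2, 1), pool now (10, 6)
  proc-B: need (0, 0) fits (10, 6); releases (1, 0), pool now (11, 6)


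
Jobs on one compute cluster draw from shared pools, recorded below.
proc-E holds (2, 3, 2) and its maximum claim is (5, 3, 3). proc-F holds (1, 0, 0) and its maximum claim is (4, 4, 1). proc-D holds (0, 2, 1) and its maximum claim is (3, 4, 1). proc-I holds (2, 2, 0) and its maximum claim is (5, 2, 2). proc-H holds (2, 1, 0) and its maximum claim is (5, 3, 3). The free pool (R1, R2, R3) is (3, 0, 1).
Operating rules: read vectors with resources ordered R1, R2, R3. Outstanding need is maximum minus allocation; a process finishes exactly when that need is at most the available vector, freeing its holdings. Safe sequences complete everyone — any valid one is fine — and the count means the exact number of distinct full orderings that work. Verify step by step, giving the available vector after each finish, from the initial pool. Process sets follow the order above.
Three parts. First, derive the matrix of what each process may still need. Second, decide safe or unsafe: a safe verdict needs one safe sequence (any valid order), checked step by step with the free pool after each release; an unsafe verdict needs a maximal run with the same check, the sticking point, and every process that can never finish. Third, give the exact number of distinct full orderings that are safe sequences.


(1) Remaining need (order R1, R2, R3):
  proc-E: (3, 0, 1)
  proc-F: (3, 4, 1)
  proc-D: (3, 2, 0)
  proc-I: (3, 0, 2)
  proc-H: (3, 2, 3)
(2) The state is SAFE; one workable sequence: proc-E, proc-H, proc-D, proc-I, proc-F.
Key observation: proc-E is the earliest step where a requested resource binds exactly: need (3, 0, 1), pool (3, 0, 1) at its turn.
Step-by-step check:
  pool = (3, 0, 1)
  run proc-E (needs (3, 0, 1), free (3, 0, 1)); after release of (2, 3, 2) the pool is (5, 3, 3)
  run proc-H (needs (3, 2, 3), free (5, 3, 3)); after release of (2, 1, 0) the pool is (7, 4, 3)
  run proc-D (needs (3, 2, 0), free (7, 4, 3)); after release of (0, 2, 1) the pool is (7, 6, 4)
  run proc-I (needs (3, 0, 2), free (7, 6, 4)); after release of (2, 2, 0) the pool is (9, 8, 4)
  run proc-F (needs (3, 4, 1), free (9, 8, 4)); after release of (1, 0, 0) the pool is (10, 8, 4)
(3) Precisely 18 of the possible complete orderings are safe sequences.


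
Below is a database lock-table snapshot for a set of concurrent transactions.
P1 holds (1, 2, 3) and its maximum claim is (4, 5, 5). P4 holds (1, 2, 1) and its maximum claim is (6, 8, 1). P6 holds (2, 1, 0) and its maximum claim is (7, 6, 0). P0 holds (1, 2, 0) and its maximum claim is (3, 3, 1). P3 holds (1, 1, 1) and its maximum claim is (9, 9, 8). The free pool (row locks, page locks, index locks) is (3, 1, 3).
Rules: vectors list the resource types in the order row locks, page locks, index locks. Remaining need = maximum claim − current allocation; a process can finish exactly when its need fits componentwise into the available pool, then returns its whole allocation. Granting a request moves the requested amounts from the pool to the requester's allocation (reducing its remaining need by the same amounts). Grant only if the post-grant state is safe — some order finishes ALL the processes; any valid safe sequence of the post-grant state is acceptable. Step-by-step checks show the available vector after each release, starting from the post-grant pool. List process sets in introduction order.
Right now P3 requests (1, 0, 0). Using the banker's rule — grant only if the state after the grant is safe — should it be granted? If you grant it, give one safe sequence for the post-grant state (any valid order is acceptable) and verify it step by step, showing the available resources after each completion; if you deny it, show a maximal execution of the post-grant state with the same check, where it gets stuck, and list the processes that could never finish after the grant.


DENY — the pretend-granted state is unsafe.
Key observation: the wall is row locks: completing P0, P1 brings the pool only to (4, 5, 6), and all the rest need more.
Pretend the grant happened; the run P0, P1 goes as far as possible. Check, step by step:
  pool = (2, 1, 3)
  P0 needs (2, 1, 1) <= (2, 1, 3) -> finishes; pool += (1, 2, 0) = (3, 3, 3)
  P1 needs (3, 3, 2) <= (3, 3, 3) -> finishes; pool += (1, 2, 3) = (4, 5, 6)
  P4 cannot run: need (5, 6, 0) vs free (4, 5, 6) (insufficient row locks and page locks)
  P6 cannot run: need (5, 5, 0) vs free (4, 5, 6) (insufficient row locks)
  P3 cannot run: need (7, 8, 7) vs free (4, 5, 6) (insufficient row locks, page locks and index locks)
Processes that could never finish after the grant: P4, P6 and P3.
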